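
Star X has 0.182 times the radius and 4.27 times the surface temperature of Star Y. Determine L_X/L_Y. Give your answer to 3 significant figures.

11.0

From the Stefan–Boltzmann law, L ∝ R²T⁴, so
L_X/L_Y = (R_X/R_Y)² (T_X/T_Y)⁴ = (0.182)² × (4.27)⁴ = 0.03312 × 332.4 = 11.01.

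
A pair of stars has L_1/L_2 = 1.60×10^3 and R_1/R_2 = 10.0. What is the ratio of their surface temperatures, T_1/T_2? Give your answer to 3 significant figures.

2.00

L ∝ R²T⁴ gives T ∝ (L/R²)^(1/4), so
T_1/T_2 = (1.60×10^3 / 10.0²)^(1/4) = (16.00)^(1/4) = 2.000.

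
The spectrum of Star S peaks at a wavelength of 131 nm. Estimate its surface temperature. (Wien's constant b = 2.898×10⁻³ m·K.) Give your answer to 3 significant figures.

2.21×10^4 K

T = b/λ_max = 2.898×10⁻³ / (131×10⁻⁹) = 2.212×10^4 K.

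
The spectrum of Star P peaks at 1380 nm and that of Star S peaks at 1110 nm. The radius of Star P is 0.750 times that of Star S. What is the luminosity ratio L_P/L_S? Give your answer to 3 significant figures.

Wien's law gives T ∝ 1/λ_max, so T_P/T_S = λ_S/λ_P = 1110/1380 = 0.8043.
Then L ∝ R²T⁴ gives L_P/L_S = (0.750)² × (0.8043)⁴ = 0.5625 × 0.4186 = 0.2354.

0.235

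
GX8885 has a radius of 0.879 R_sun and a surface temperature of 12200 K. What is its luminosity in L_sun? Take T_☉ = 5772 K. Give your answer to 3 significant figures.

15.4 L_sun

L/L_☉ = (R/R_☉)² (T/T_☉)⁴ = (0.879)² × (12200/5772)⁴
       = 0.7726 × (2.114)⁴ = 0.7726 × 19.96 = 15.42.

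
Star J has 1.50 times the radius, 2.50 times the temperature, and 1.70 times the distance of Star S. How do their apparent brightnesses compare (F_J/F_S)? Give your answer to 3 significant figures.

30.4

L_J/L_S = (R_J/R_S)²(T_J/T_S)⁴ = (1.50)² × (2.50)⁴ = 87.89.
F_J/F_S = (L_J/L_S)/(d_J/d_S)² = 87.89 / (1.70)² = 30.41.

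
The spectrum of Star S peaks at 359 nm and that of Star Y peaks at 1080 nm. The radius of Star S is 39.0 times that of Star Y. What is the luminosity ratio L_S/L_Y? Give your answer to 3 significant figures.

Wien's law gives T ∝ 1/λ_max, so T_S/T_Y = λ_Y/λ_S = 1080/359 = 3.008.
Then L ∝ R²T⁴ gives L_S/L_Y = (39.0)² × (3.008)⁴ = 1521 × 81.91 = 1.246×10^5.

1.25×10^5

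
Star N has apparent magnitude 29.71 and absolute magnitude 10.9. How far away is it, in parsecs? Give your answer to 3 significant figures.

5.78×10^4 pc

m − M = 5 log₁₀(d/10 pc)
29.71 − (10.9) = 18.81 = 5 log₁₀(d/10)
d = 10 × 10^(18.81/5) = 10 × 10^3.762 = 5.781×10^4 pc.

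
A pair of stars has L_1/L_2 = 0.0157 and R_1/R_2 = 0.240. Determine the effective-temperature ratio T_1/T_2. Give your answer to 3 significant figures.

L ∝ R²T⁴ gives T ∝ (L/R²)^(1/4), so
T_1/T_2 = (0.0157 / 0.240²)^(1/4) = (0.2726)^(1/4) = 0.7226.

0.723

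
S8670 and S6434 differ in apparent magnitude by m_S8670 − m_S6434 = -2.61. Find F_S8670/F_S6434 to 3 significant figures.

11.1

F_S8670/F_S6434 = 10^(−(m_S8670 − m_S6434)/2.5) = 10^(2.61/2.5) = 10^1.044 = 11.07.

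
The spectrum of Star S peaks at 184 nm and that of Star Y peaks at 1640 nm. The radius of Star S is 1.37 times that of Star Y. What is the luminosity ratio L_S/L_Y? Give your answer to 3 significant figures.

1.18×10^4

Wien's law gives T ∝ 1/λ_max, so T_S/T_Y = λ_Y/λ_S = 1640/184 = 8.913.
Then L ∝ R²T⁴ gives L_S/L_Y = (1.37)² × (8.913)⁴ = 1.877 × 6311 = 1.185×10^4.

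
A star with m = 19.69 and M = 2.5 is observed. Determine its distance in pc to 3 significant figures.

m − M = 5 log₁₀(d/10 pc)
19.69 − (2.5) = 17.19 = 5 log₁₀(d/10)
d = 10 × 10^(17.19/5) = 10 × 10^3.438 = 2.742×10^4 pc.

2.74×10^4 pc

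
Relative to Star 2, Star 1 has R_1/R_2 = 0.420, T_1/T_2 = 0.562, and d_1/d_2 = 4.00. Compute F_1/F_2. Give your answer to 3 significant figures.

0.00110

L_1/L_2 = (R_1/R_2)²(T_1/T_2)⁴ = (0.420)² × (0.562)⁴ = 0.01760.
F_1/F_2 = (L_1/L_2)/(d_1/d_2)² = 0.01760 / (4.00)² = 0.001100.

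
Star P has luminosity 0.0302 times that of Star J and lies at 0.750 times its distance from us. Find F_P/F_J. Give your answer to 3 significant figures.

F = L/(4πd²), so F_P/F_J = (L_P/L_J) / (d_P/d_J)²
= 0.0302 / (0.750)² = 0.0302 / 0.5625 = 0.05369.

0.0537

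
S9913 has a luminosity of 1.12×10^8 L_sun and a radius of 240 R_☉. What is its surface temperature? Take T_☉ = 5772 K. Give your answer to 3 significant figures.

T/T_☉ = (L/L_☉)^(1/4) / (R/R_☉)^(1/2)
T = 5772 × (1.12×10^8)^(1/4) / √(240) = 5772 × 102.9 / 15.49 = 3.833×10^4 K.

3.83×10^4 K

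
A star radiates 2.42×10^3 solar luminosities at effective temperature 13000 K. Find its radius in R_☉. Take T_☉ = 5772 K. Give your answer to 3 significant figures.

R/R_☉ = √(L/L_☉) / (T/T_☉)² = √(2.42×10^3) / (2.252)²
       = 49.19 / 5.073 = 9.698.

9.70 R_☉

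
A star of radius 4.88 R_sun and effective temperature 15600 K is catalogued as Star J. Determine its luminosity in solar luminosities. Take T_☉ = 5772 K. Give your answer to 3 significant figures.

L/L_☉ = (R/R_☉)² (T/T_☉)⁴ = (4.88)² × (15600/5772)⁴
       = 23.81 × (2.703)⁴ = 23.81 × 53.36 = 1271.

1.27×10^3 solar luminosities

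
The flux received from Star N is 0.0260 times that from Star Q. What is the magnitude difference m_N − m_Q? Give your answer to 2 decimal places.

m_N − m_Q = −2.5 log₁₀(F_N/F_Q) = −2.5 log₁₀(0.0260) = −2.5 × (-1.585) = 3.963.

3.96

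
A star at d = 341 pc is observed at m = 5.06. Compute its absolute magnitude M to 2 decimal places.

-2.60

M = m − 5 log₁₀(d/10 pc) = 5.06 − 5 log₁₀(341/10)
  = 5.06 − 5 × 1.533 = 5.06 − 7.66 = -2.60.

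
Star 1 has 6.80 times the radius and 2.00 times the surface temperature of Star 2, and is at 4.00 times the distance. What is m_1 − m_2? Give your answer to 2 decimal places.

-4.16

L_1/L_2 = (6.80)²(2.00)⁴ = 739.8.
F_1/F_2 = (L_1/L_2)/(d_1/d_2)² = 739.8/16.00 = 46.24.
m_1 − m_2 = −2.5 log₁₀(46.24) = -4.16.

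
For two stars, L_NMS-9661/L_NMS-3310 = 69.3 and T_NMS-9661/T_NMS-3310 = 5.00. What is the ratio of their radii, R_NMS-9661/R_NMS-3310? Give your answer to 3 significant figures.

0.333

L ∝ R²T⁴ gives R ∝ √L / T², so
R_NMS-9661/R_NMS-3310 = √(69.3) / (5.00)² = 8.325 / 25.00 = 0.3330.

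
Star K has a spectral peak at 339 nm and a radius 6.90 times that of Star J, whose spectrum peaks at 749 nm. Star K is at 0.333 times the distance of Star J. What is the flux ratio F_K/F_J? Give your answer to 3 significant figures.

Wien's law: T_K/T_J = λ_J/λ_K = 749/339 = 2.209.
L_K/L_J = (R_K/R_J)²(T_K/T_J)⁴ = (6.90)²(2.209)⁴ = 1135.
F_K/F_J = (L_K/L_J)/(d_K/d_J)² = 1135/(0.333)² = 1.023×10^4.

1.02×10^4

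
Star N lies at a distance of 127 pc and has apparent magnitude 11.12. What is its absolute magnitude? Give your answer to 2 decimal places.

5.60

M = m − 5 log₁₀(d/10 pc) = 11.12 − 5 log₁₀(127/10)
  = 11.12 − 5 × 1.104 = 11.12 − 5.52 = 5.60.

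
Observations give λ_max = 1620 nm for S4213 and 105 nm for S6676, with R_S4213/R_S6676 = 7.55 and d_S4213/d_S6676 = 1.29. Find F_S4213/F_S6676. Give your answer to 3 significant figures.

6.05×10^-4

Wien's law: T_S4213/T_S6676 = λ_S6676/λ_S4213 = 105/1620 = 0.06481.
L_S4213/L_S6676 = (R_S4213/R_S6676)²(T_S4213/T_S6676)⁴ = (7.55)²(0.06481)⁴ = 0.001006.
F_S4213/F_S6676 = (L_S4213/L_S6676)/(d_S4213/d_S6676)² = 0.001006/(1.29)² = 6.045×10^-4.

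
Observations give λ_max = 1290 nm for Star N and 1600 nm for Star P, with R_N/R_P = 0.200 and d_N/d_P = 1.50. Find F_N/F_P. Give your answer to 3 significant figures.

0.0421

Wien's law: T_N/T_P = λ_P/λ_N = 1600/1290 = 1.240.
L_N/L_P = (R_N/R_P)²(T_N/T_P)⁴ = (0.200)²(1.240)⁴ = 0.09466.
F_N/F_P = (L_N/L_P)/(d_N/d_P)² = 0.09466/(1.50)² = 0.04207.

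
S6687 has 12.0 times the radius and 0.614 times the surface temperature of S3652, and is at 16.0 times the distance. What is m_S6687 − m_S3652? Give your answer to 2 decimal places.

2.74

L_S6687/L_S3652 = (12.0)²(0.614)⁴ = 20.47.
F_S6687/F_S3652 = (L_S6687/L_S3652)/(d_S6687/d_S3652)² = 20.47/256.0 = 0.07995.
m_S6687 − m_S3652 = −2.5 log₁₀(0.07995) = 2.74.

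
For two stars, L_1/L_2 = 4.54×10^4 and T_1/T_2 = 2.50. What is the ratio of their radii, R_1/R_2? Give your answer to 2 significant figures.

34

L ∝ R²T⁴ gives R ∝ √L / T², so
R_1/R_2 = √(4.54×10^4) / (2.50)² = 213.1 / 6.250 = 34.09.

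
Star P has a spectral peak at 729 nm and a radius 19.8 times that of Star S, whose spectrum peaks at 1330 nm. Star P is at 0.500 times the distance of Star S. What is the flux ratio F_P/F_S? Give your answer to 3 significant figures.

Wien's law: T_P/T_S = λ_S/λ_P = 1330/729 = 1.824.
L_P/L_S = (R_P/R_S)²(T_P/T_S)⁴ = (19.8)²(1.824)⁴ = 4343.
F_P/F_S = (L_P/L_S)/(d_P/d_S)² = 4343/(0.500)² = 1.737×10^4.

1.74×10^4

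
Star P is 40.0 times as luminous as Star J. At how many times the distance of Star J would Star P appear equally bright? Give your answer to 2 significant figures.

Equal flux requires L_P/d_P² = L_J/d_J², so d_P/d_J = √(L_P/L_J)
= √(40.0) = 6.325.

6.3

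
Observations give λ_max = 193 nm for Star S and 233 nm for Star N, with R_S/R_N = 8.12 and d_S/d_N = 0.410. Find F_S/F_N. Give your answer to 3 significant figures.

Wien's law: T_S/T_N = λ_N/λ_S = 233/193 = 1.207.
L_S/L_N = (R_S/R_N)²(T_S/T_N)⁴ = (8.12)²(1.207)⁴ = 140.1.
F_S/F_N = (L_S/L_N)/(d_S/d_N)² = 140.1/(0.410)² = 833.2.

833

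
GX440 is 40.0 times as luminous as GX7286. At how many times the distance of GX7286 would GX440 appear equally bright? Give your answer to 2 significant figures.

Equal flux requires L_GX440/d_GX440² = L_GX7286/d_GX7286², so d_GX440/d_GX7286 = √(L_GX440/L_GX7286)
= √(40.0) = 6.325.

6.3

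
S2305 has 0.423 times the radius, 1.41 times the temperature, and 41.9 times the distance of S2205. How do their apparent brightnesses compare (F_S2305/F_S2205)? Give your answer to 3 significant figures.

4.03×10^-4

L_S2305/L_S2205 = (R_S2305/R_S2205)²(T_S2305/T_S2205)⁴ = (0.423)² × (1.41)⁴ = 0.7072.
F_S2305/F_S2205 = (L_S2305/L_S2205)/(d_S2305/d_S2205)² = 0.7072 / (41.9)² = 4.028×10^-4.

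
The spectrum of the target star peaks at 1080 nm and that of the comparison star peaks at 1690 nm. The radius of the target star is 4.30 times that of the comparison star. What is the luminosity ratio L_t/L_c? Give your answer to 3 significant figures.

111

Wien's law gives T ∝ 1/λ_max, so T_t/T_c = λ_c/λ_t = 1690/1080 = 1.565.
Then L ∝ R²T⁴ gives L_t/L_c = (4.30)² × (1.565)⁴ = 18.49 × 5.996 = 110.9.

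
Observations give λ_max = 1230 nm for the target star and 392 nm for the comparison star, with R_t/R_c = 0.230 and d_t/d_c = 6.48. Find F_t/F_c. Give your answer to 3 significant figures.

1.30×10^-5

Wien's law: T_t/T_c = λ_c/λ_t = 392/1230 = 0.3187.
L_t/L_c = (R_t/R_c)²(T_t/T_c)⁴ = (0.230)²(0.3187)⁴ = 5.457×10^-4.
F_t/F_c = (L_t/L_c)/(d_t/d_c)² = 5.457×10^-4/(6.48)² = 1.300×10^-5.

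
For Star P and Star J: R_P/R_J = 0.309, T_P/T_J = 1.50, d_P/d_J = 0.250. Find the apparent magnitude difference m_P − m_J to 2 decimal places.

L_P/L_J = (0.309)²(1.50)⁴ = 0.4834.
F_P/F_J = (L_P/L_J)/(d_P/d_J)² = 0.4834/0.06250 = 7.734.
m_P − m_J = −2.5 log₁₀(7.734) = -2.22.

-2.22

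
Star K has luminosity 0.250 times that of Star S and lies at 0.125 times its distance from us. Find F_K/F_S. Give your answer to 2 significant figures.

F = L/(4πd²), so F_K/F_S = (L_K/L_S) / (d_K/d_S)²
= 0.250 / (0.125)² = 0.250 / 0.01562 = 16.00.

16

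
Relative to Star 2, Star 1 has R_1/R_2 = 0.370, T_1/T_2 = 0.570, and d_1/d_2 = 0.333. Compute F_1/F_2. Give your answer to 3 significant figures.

L_1/L_2 = (R_1/R_2)²(T_1/T_2)⁴ = (0.370)² × (0.570)⁴ = 0.01445.
F_1/F_2 = (L_1/L_2)/(d_1/d_2)² = 0.01445 / (0.333)² = 0.1303.

0.130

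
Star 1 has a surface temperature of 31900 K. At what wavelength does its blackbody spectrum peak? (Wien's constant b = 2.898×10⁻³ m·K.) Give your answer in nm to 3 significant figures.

90.8 nm

λ_max = b/T = 2.898×10⁻³ / 31900 = 9.08×10^-8 m = 90.85 nm.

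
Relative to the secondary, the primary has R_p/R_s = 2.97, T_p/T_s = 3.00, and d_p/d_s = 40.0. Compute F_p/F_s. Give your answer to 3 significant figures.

L_p/L_s = (R_p/R_s)²(T_p/T_s)⁴ = (2.97)² × (3.00)⁴ = 714.5.
F_p/F_s = (L_p/L_s)/(d_p/d_s)² = 714.5 / (40.0)² = 0.4466.

0.447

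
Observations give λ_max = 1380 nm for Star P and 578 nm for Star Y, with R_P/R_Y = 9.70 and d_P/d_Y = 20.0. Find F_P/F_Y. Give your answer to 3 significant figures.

0.00724

Wien's law: T_P/T_Y = λ_Y/λ_P = 578/1380 = 0.4188.
L_P/L_Y = (R_P/R_Y)²(T_P/T_Y)⁴ = (9.70)²(0.4188)⁴ = 2.896.
F_P/F_Y = (L_P/L_Y)/(d_P/d_Y)² = 2.896/(20.0)² = 0.007239.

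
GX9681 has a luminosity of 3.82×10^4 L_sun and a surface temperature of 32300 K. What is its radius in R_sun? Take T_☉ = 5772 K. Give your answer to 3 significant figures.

R/R_☉ = √(L/L_☉) / (T/T_☉)² = √(3.82×10^4) / (5.596)²
       = 195.4 / 31.31 = 6.241.

6.24 R_sun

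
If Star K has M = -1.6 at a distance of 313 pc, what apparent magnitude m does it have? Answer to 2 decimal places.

5.88

m = M + 5 log₁₀(d/10 pc) = -1.6 + 5 log₁₀(313/10)
  = -1.6 + 5 × 1.496 = -1.6 + 7.48 = 5.88.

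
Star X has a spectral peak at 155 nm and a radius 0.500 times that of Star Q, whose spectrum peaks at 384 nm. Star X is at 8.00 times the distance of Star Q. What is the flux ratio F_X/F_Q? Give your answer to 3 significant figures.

Wien's law: T_X/T_Q = λ_Q/λ_X = 384/155 = 2.477.
L_X/L_Q = (R_X/R_Q)²(T_X/T_Q)⁴ = (0.500)²(2.477)⁴ = 9.418.
F_X/F_Q = (L_X/L_Q)/(d_X/d_Q)² = 9.418/(8.00)² = 0.1471.

0.147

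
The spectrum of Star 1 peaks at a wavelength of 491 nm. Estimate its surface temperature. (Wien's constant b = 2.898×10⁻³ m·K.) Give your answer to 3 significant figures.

T = b/λ_max = 2.898×10⁻³ / (491×10⁻⁹) = 5902 K.

5.90×10^3 K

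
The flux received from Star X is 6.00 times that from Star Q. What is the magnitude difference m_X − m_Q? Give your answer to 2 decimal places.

m_X − m_Q = −2.5 log₁₀(F_X/F_Q) = −2.5 log₁₀(6.00) = −2.5 × (0.778) = -1.945.

-1.95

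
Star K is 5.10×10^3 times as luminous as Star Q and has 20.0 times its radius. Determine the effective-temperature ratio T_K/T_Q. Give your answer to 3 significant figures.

L ∝ R²T⁴ gives T ∝ (L/R²)^(1/4), so
T_K/T_Q = (5.10×10^3 / 20.0²)^(1/4) = (12.75)^(1/4) = 1.890.

1.89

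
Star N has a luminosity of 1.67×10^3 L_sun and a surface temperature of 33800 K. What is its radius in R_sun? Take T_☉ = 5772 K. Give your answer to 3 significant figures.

R/R_☉ = √(L/L_☉) / (T/T_☉)² = √(1.67×10^3) / (5.856)²
       = 40.87 / 34.29 = 1.192.

1.19 R_sun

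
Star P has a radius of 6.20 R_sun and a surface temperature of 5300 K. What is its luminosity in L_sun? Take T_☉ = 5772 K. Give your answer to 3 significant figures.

L/L_☉ = (R/R_☉)² (T/T_☉)⁴ = (6.20)² × (5300/5772)⁴
       = 38.44 × (0.9182)⁴ = 38.44 × 0.7109 = 27.33.

27.3 L_sun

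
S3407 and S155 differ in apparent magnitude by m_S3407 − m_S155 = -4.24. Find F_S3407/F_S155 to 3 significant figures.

F_S3407/F_S155 = 10^(−(m_S3407 − m_S155)/2.5) = 10^(4.24/2.5) = 10^1.696 = 49.66.

49.7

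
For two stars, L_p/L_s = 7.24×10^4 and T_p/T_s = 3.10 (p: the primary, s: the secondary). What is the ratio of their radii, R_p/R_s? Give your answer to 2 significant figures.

28

L ∝ R²T⁴ gives R ∝ √L / T², so
R_p/R_s = √(7.24×10^4) / (3.10)² = 269.1 / 9.610 = 28.00.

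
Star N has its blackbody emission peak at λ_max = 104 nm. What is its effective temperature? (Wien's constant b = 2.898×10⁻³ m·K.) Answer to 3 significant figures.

2.79×10^4 K

T = b/λ_max = 2.898×10⁻³ / (104×10⁻⁹) = 2.787×10^4 K.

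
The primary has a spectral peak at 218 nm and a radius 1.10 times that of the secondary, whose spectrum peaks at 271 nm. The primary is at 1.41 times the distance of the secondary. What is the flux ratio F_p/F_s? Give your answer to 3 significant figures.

Wien's law: T_p/T_s = λ_s/λ_p = 271/218 = 1.243.
L_p/L_s = (R_p/R_s)²(T_p/T_s)⁴ = (1.10)²(1.243)⁴ = 2.890.
F_p/F_s = (L_p/L_s)/(d_p/d_s)² = 2.890/(1.41)² = 1.453.

1.45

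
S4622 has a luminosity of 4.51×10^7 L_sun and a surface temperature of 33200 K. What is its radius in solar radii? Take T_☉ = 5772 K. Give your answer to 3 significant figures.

R/R_☉ = √(L/L_☉) / (T/T_☉)² = √(4.51×10^7) / (5.752)²
       = 6716 / 33.08 = 203.0.

203 solar radii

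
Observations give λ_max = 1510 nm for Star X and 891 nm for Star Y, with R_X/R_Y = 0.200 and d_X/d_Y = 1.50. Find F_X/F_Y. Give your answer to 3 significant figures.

Wien's law: T_X/T_Y = λ_Y/λ_X = 891/1510 = 0.5901.
L_X/L_Y = (R_X/R_Y)²(T_X/T_Y)⁴ = (0.200)²(0.5901)⁴ = 0.004849.
F_X/F_Y = (L_X/L_Y)/(d_X/d_Y)² = 0.004849/(1.50)² = 0.002155.

0.00216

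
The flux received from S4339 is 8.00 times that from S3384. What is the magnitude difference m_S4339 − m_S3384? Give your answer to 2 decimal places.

-2.26

m_S4339 − m_S3384 = −2.5 log₁₀(F_S4339/F_S3384) = −2.5 log₁₀(8.00) = −2.5 × (0.903) = -2.258.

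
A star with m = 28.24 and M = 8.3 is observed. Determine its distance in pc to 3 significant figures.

m − M = 5 log₁₀(d/10 pc)
28.24 − (8.3) = 19.94 = 5 log₁₀(d/10)
d = 10 × 10^(19.94/5) = 10 × 10^3.988 = 9.727×10^4 pc.

9.73×10^4 pc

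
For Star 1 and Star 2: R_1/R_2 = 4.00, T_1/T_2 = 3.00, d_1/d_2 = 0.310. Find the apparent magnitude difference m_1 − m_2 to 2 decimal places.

-10.32

L_1/L_2 = (4.00)²(3.00)⁴ = 1296.
F_1/F_2 = (L_1/L_2)/(d_1/d_2)² = 1296/0.09610 = 1.349×10^4.
m_1 − m_2 = −2.5 log₁₀(1.349×10^4) = -10.32.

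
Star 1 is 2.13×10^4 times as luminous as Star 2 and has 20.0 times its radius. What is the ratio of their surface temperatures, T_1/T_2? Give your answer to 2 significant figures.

L ∝ R²T⁴ gives T ∝ (L/R²)^(1/4), so
T_1/T_2 = (2.13×10^4 / 20.0²)^(1/4) = (53.25)^(1/4) = 2.701.

2.7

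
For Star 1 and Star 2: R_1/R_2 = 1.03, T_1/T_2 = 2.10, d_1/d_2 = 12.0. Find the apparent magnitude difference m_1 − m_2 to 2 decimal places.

L_1/L_2 = (1.03)²(2.10)⁴ = 20.63.
F_1/F_2 = (L_1/L_2)/(d_1/d_2)² = 20.63/144.0 = 0.1433.
m_1 − m_2 = −2.5 log₁₀(0.1433) = 2.11.

2.11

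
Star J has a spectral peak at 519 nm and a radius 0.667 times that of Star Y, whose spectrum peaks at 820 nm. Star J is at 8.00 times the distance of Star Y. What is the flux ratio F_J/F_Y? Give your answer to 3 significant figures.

0.0433

Wien's law: T_J/T_Y = λ_Y/λ_J = 820/519 = 1.580.
L_J/L_Y = (R_J/R_Y)²(T_J/T_Y)⁴ = (0.667)²(1.580)⁴ = 2.772.
F_J/F_Y = (L_J/L_Y)/(d_J/d_Y)² = 2.772/(8.00)² = 0.04332.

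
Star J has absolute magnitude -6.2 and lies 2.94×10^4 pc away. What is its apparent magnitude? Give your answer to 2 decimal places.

11.14

m = M + 5 log₁₀(d/10 pc) = -6.2 + 5 log₁₀(2.94×10^4/10)
  = -6.2 + 5 × 3.468 = -6.2 + 17.34 = 11.14.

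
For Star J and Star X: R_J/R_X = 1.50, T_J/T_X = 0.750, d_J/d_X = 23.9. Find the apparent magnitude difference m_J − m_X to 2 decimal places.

L_J/L_X = (1.50)²(0.750)⁴ = 0.7119.
F_J/F_X = (L_J/L_X)/(d_J/d_X)² = 0.7119/571.2 = 0.001246.
m_J − m_X = −2.5 log₁₀(0.001246) = 7.26.

7.26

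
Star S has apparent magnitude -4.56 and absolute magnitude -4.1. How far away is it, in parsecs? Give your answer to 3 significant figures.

8.09 pc

m − M = 5 log₁₀(d/10 pc)
-4.56 − (-4.1) = -0.46 = 5 log₁₀(d/10)
d = 10 × 10^(-0.46/5) = 10 × 10^-0.092 = 8.091 pc.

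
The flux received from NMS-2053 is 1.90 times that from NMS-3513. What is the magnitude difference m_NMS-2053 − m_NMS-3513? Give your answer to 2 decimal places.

-0.70

m_NMS-2053 − m_NMS-3513 = −2.5 log₁₀(F_NMS-2053/F_NMS-3513) = −2.5 log₁₀(1.90) = −2.5 × (0.279) = -0.697.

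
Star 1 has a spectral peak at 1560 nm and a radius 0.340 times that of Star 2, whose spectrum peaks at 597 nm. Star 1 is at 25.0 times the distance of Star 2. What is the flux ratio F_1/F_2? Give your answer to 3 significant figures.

Wien's law: T_1/T_2 = λ_2/λ_1 = 597/1560 = 0.3827.
L_1/L_2 = (R_1/R_2)²(T_1/T_2)⁴ = (0.340)²(0.3827)⁴ = 0.002479.
F_1/F_2 = (L_1/L_2)/(d_1/d_2)² = 0.002479/(25.0)² = 3.967×10^-6.

3.97×10^-6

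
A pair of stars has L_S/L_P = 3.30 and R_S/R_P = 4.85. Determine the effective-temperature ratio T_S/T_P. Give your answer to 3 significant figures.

0.612

L ∝ R²T⁴ gives T ∝ (L/R²)^(1/4), so
T_S/T_P = (3.30 / 4.85²)^(1/4) = (0.1403)^(1/4) = 0.6120.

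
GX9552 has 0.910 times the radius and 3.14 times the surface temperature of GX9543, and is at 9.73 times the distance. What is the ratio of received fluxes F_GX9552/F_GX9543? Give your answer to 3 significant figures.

L_GX9552/L_GX9543 = (R_GX9552/R_GX9543)²(T_GX9552/T_GX9543)⁴ = (0.910)² × (3.14)⁴ = 80.50.
F_GX9552/F_GX9543 = (L_GX9552/L_GX9543)/(d_GX9552/d_GX9543)² = 80.50 / (9.73)² = 0.8503.

0.850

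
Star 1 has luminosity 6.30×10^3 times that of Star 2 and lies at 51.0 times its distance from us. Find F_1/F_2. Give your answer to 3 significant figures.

F = L/(4πd²), so F_1/F_2 = (L_1/L_2) / (d_1/d_2)²
= 6.30×10^3 / (51.0)² = 6.30×10^3 / 2601 = 2.422.

2.42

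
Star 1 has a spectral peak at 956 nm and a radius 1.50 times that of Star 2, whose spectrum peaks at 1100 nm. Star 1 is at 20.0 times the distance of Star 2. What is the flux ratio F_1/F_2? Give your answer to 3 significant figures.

Wien's law: T_1/T_2 = λ_2/λ_1 = 1100/956 = 1.151.
L_1/L_2 = (R_1/R_2)²(T_1/T_2)⁴ = (1.50)²(1.151)⁴ = 3.944.
F_1/F_2 = (L_1/L_2)/(d_1/d_2)² = 3.944/(20.0)² = 0.009860.

0.00986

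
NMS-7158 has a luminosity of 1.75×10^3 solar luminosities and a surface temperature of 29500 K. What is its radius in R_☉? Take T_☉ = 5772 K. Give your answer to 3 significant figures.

R/R_☉ = √(L/L_☉) / (T/T_☉)² = √(1.75×10^3) / (5.111)²
       = 41.83 / 26.12 = 1.602.

1.60 R_☉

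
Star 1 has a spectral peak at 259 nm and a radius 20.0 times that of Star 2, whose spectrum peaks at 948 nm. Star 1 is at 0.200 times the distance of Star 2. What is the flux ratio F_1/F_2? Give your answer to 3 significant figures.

Wien's law: T_1/T_2 = λ_2/λ_1 = 948/259 = 3.660.
L_1/L_2 = (R_1/R_2)²(T_1/T_2)⁴ = (20.0)²(3.660)⁴ = 7.180×10^4.
F_1/F_2 = (L_1/L_2)/(d_1/d_2)² = 7.180×10^4/(0.200)² = 1.795×10^6.

1.79×10^6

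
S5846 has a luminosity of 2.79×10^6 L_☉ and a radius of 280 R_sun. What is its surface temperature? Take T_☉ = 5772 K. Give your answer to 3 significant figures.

1.41×10^4 K

T/T_☉ = (L/L_☉)^(1/4) / (R/R_☉)^(1/2)
T = 5772 × (2.79×10^6)^(1/4) / √(280) = 5772 × 40.87 / 16.73 = 1.410×10^4 K.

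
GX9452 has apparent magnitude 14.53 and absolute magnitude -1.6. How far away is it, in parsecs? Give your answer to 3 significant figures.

1.68×10^4 pc

m − M = 5 log₁₀(d/10 pc)
14.53 − (-1.6) = 16.13 = 5 log₁₀(d/10)
d = 10 × 10^(16.13/5) = 10 × 10^3.226 = 1.683×10^4 pc.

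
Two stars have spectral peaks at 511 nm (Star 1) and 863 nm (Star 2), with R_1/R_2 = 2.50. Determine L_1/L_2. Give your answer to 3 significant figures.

50.8

Wien's law gives T ∝ 1/λ_max, so T_1/T_2 = λ_2/λ_1 = 863/511 = 1.689.
Then L ∝ R²T⁴ gives L_1/L_2 = (2.50)² × (1.689)⁴ = 6.250 × 8.135 = 50.84.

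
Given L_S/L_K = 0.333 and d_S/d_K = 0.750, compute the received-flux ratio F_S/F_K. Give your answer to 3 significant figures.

0.592

F = L/(4πd²), so F_S/F_K = (L_S/L_K) / (d_S/d_K)²
= 0.333 / (0.750)² = 0.333 / 0.5625 = 0.5920.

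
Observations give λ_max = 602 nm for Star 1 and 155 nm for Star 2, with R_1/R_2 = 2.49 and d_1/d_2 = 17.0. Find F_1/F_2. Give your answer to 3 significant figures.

Wien's law: T_1/T_2 = λ_2/λ_1 = 155/602 = 0.2575.
L_1/L_2 = (R_1/R_2)²(T_1/T_2)⁴ = (2.49)²(0.2575)⁴ = 0.02725.
F_1/F_2 = (L_1/L_2)/(d_1/d_2)² = 0.02725/(17.0)² = 9.428×10^-5.

9.43×10^-5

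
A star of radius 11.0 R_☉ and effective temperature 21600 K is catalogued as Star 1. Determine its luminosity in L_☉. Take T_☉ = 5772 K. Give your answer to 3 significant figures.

L/L_☉ = (R/R_☉)² (T/T_☉)⁴ = (11.0)² × (21600/5772)⁴
       = 121.0 × (3.742)⁴ = 121.0 × 196.1 = 2.373×10^4.

2.37×10^4 L_☉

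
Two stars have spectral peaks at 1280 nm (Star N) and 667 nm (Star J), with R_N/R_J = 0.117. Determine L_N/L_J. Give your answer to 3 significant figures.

Wien's law gives T ∝ 1/λ_max, so T_N/T_J = λ_J/λ_N = 667/1280 = 0.5211.
Then L ∝ R²T⁴ gives L_N/L_J = (0.117)² × (0.5211)⁴ = 0.01369 × 0.07373 = 0.001009.

0.00101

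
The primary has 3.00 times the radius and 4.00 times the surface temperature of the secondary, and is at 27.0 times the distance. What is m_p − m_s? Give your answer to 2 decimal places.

L_p/L_s = (3.00)²(4.00)⁴ = 2304.
F_p/F_s = (L_p/L_s)/(d_p/d_s)² = 2304/729.0 = 3.160.
m_p − m_s = −2.5 log₁₀(3.160) = -1.25.

-1.25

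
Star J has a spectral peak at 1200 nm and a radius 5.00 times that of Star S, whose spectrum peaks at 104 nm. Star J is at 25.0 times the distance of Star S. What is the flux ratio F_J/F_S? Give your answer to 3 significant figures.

Wien's law: T_J/T_S = λ_S/λ_J = 104/1200 = 0.08667.
L_J/L_S = (R_J/R_S)²(T_J/T_S)⁴ = (5.00)²(0.08667)⁴ = 0.001410.
F_J/F_S = (L_J/L_S)/(d_J/d_S)² = 0.001410/(25.0)² = 2.257×10^-6.

2.26×10^-6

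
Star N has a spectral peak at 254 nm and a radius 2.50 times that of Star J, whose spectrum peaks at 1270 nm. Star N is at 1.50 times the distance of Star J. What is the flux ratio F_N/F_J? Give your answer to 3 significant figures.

1.74×10^3

Wien's law: T_N/T_J = λ_J/λ_N = 1270/254 = 5.000.
L_N/L_J = (R_N/R_J)²(T_N/T_J)⁴ = (2.50)²(5.000)⁴ = 3906.
F_N/F_J = (L_N/L_J)/(d_N/d_J)² = 3906/(1.50)² = 1736.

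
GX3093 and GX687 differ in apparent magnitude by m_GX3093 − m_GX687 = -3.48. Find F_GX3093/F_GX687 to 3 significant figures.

24.7

F_GX3093/F_GX687 = 10^(−(m_GX3093 − m_GX687)/2.5) = 10^(3.48/2.5) = 10^1.392 = 24.66.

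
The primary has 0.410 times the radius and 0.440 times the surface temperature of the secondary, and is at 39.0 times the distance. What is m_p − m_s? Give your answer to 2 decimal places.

L_p/L_s = (0.410)²(0.440)⁴ = 0.006301.
F_p/F_s = (L_p/L_s)/(d_p/d_s)² = 0.006301/1521 = 4.142×10^-6.
m_p − m_s = −2.5 log₁₀(4.142×10^-6) = 13.46.

13.46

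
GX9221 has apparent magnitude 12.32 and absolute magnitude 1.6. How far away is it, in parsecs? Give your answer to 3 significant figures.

1.39×10^3 pc

m − M = 5 log₁₀(d/10 pc)
12.32 − (1.6) = 10.72 = 5 log₁₀(d/10)
d = 10 × 10^(10.72/5) = 10 × 10^2.144 = 1393 pc.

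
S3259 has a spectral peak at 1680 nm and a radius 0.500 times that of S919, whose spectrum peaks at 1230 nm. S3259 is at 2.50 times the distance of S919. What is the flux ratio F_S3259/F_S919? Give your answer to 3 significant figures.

0.0115

Wien's law: T_S3259/T_S919 = λ_S919/λ_S3259 = 1230/1680 = 0.7321.
L_S3259/L_S919 = (R_S3259/R_S919)²(T_S3259/T_S919)⁴ = (0.500)²(0.7321)⁴ = 0.07183.
F_S3259/F_S919 = (L_S3259/L_S919)/(d_S3259/d_S919)² = 0.07183/(2.50)² = 0.01149.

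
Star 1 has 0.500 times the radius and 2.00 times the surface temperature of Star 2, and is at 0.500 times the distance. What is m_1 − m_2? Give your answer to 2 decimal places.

L_1/L_2 = (0.500)²(2.00)⁴ = 4.000.
F_1/F_2 = (L_1/L_2)/(d_1/d_2)² = 4.000/0.2500 = 16.00.
m_1 − m_2 = −2.5 log₁₀(16.00) = -3.01.

-3.01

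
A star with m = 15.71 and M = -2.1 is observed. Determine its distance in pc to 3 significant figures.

m − M = 5 log₁₀(d/10 pc)
15.71 − (-2.1) = 17.81 = 5 log₁₀(d/10)
d = 10 × 10^(17.81/5) = 10 × 10^3.562 = 3.648×10^4 pc.

3.65×10^4 pc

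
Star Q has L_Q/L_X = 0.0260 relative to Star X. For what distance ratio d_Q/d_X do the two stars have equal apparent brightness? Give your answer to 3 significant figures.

Equal flux requires L_Q/d_Q² = L_X/d_X², so d_Q/d_X = √(L_Q/L_X)
= √(0.0260) = 0.1612.

0.161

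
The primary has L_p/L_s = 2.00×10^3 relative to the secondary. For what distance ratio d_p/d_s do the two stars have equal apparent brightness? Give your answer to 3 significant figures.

44.7

Equal flux requires L_p/d_p² = L_s/d_s², so d_p/d_s = √(L_p/L_s)
= √(2.00×10^3) = 44.72.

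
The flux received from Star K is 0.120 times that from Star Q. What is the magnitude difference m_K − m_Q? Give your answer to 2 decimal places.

2.30

m_K − m_Q = −2.5 log₁₀(F_K/F_Q) = −2.5 log₁₀(0.120) = −2.5 × (-0.921) = 2.302.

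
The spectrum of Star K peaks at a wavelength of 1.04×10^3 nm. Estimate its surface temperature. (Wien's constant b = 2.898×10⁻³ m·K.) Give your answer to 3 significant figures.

T = b/λ_max = 2.898×10⁻³ / (1.04×10^3×10⁻⁹) = 2787 K.

2.79×10^3 K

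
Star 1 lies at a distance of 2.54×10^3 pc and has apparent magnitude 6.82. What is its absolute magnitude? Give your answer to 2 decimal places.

-5.20

M = m − 5 log₁₀(d/10 pc) = 6.82 − 5 log₁₀(2.54×10^3/10)
  = 6.82 − 5 × 2.405 = 6.82 − 12.02 = -5.20.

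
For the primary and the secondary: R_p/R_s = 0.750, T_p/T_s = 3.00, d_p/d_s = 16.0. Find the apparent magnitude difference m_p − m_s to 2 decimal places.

L_p/L_s = (0.750)²(3.00)⁴ = 45.56.
F_p/F_s = (L_p/L_s)/(d_p/d_s)² = 45.56/256.0 = 0.1780.
m_p − m_s = −2.5 log₁₀(0.1780) = 1.87.

1.87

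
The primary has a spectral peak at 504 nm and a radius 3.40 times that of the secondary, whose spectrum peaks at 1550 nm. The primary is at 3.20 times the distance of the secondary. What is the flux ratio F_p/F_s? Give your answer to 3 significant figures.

101

Wien's law: T_p/T_s = λ_s/λ_p = 1550/504 = 3.075.
L_p/L_s = (R_p/R_s)²(T_p/T_s)⁴ = (3.40)²(3.075)⁴ = 1034.
F_p/F_s = (L_p/L_s)/(d_p/d_s)² = 1034/(3.20)² = 101.0.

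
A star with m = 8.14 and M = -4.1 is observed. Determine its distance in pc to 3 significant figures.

m − M = 5 log₁₀(d/10 pc)
8.14 − (-4.1) = 12.24 = 5 log₁₀(d/10)
d = 10 × 10^(12.24/5) = 10 × 10^2.448 = 2805 pc.

2.81×10^3 pc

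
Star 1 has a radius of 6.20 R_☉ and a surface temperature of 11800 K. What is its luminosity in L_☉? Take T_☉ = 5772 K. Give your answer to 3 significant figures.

L/L_☉ = (R/R_☉)² (T/T_☉)⁴ = (6.20)² × (11800/5772)⁴
       = 38.44 × (2.044)⁴ = 38.44 × 17.47 = 671.4.

671 L_☉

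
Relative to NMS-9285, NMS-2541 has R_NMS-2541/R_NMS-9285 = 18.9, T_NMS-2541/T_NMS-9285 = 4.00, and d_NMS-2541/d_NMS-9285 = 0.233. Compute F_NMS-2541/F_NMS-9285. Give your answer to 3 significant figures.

1.68×10^6

L_NMS-2541/L_NMS-9285 = (R_NMS-2541/R_NMS-9285)²(T_NMS-2541/T_NMS-9285)⁴ = (18.9)² × (4.00)⁴ = 9.145×10^4.
F_NMS-2541/F_NMS-9285 = (L_NMS-2541/L_NMS-9285)/(d_NMS-2541/d_NMS-9285)² = 9.145×10^4 / (0.233)² = 1.684×10^6.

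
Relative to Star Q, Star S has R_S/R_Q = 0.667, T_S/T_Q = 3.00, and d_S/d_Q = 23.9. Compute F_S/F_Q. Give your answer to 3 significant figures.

0.0631

L_S/L_Q = (R_S/R_Q)²(T_S/T_Q)⁴ = (0.667)² × (3.00)⁴ = 36.04.
F_S/F_Q = (L_S/L_Q)/(d_S/d_Q)² = 36.04 / (23.9)² = 0.06309.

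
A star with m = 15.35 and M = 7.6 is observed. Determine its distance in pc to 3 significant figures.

m − M = 5 log₁₀(d/10 pc)
15.35 − (7.6) = 7.75 = 5 log₁₀(d/10)
d = 10 × 10^(7.75/5) = 10 × 10^1.550 = 354.8 pc.

355 pc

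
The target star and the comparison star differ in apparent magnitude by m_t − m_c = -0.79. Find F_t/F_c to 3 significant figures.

F_t/F_c = 10^(−(m_t − m_c)/2.5) = 10^(0.79/2.5) = 10^0.316 = 2.070.

2.07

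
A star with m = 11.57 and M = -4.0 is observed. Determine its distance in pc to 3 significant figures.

1.30×10^4 pc

m − M = 5 log₁₀(d/10 pc)
11.57 − (-4.0) = 15.57 = 5 log₁₀(d/10)
d = 10 × 10^(15.57/5) = 10 × 10^3.114 = 1.300×10^4 pc.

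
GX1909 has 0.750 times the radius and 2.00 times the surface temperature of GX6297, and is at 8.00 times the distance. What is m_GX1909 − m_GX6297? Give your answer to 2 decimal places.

2.13

L_GX1909/L_GX6297 = (0.750)²(2.00)⁴ = 9.000.
F_GX1909/F_GX6297 = (L_GX1909/L_GX6297)/(d_GX1909/d_GX6297)² = 9.000/64.00 = 0.1406.
m_GX1909 − m_GX6297 = −2.5 log₁₀(0.1406) = 2.13.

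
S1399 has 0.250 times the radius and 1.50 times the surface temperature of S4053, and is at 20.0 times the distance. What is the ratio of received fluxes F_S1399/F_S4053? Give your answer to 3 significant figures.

L_S1399/L_S4053 = (R_S1399/R_S4053)²(T_S1399/T_S4053)⁴ = (0.250)² × (1.50)⁴ = 0.3164.
F_S1399/F_S4053 = (L_S1399/L_S4053)/(d_S1399/d_S4053)² = 0.3164 / (20.0)² = 7.910×10^-4.

7.91×10^-4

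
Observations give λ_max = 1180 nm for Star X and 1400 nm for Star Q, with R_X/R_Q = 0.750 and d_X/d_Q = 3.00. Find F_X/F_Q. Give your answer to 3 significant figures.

Wien's law: T_X/T_Q = λ_Q/λ_X = 1400/1180 = 1.186.
L_X/L_Q = (R_X/R_Q)²(T_X/T_Q)⁴ = (0.750)²(1.186)⁴ = 1.115.
F_X/F_Q = (L_X/L_Q)/(d_X/d_Q)² = 1.115/(3.00)² = 0.1238.

0.124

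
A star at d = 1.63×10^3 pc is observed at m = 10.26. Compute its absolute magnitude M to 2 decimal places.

-0.80

M = m − 5 log₁₀(d/10 pc) = 10.26 − 5 log₁₀(1.63×10^3/10)
  = 10.26 − 5 × 2.212 = 10.26 − 11.06 = -0.80.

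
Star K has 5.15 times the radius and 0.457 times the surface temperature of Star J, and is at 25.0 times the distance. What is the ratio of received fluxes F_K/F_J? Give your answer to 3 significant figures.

0.00185

L_K/L_J = (R_K/R_J)²(T_K/T_J)⁴ = (5.15)² × (0.457)⁴ = 1.157.
F_K/F_J = (L_K/L_J)/(d_K/d_J)² = 1.157 / (25.0)² = 0.001851.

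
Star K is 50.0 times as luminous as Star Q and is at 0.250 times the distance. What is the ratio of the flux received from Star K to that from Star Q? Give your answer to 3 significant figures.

F = L/(4πd²), so F_K/F_Q = (L_K/L_Q) / (d_K/d_Q)²
= 50.0 / (0.250)² = 50.0 / 0.06250 = 800.0.

800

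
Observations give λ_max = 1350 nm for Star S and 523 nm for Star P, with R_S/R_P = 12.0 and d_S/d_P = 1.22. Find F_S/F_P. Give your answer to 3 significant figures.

Wien's law: T_S/T_P = λ_P/λ_S = 523/1350 = 0.3874.
L_S/L_P = (R_S/R_P)²(T_S/T_P)⁴ = (12.0)²(0.3874)⁴ = 3.244.
F_S/F_P = (L_S/L_P)/(d_S/d_P)² = 3.244/(1.22)² = 2.179.

2.18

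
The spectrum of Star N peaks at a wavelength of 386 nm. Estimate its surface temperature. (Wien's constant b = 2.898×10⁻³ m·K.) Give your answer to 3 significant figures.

7.51×10^3 K

T = b/λ_max = 2.898×10⁻³ / (386×10⁻⁹) = 7508 K.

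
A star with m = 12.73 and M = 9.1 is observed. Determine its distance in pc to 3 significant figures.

53.2 pc

m − M = 5 log₁₀(d/10 pc)
12.73 − (9.1) = 3.63 = 5 log₁₀(d/10)
d = 10 × 10^(3.63/5) = 10 × 10^0.726 = 53.21 pc.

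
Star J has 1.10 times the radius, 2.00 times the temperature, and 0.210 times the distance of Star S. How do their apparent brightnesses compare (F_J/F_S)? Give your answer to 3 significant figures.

439

L_J/L_S = (R_J/R_S)²(T_J/T_S)⁴ = (1.10)² × (2.00)⁴ = 19.36.
F_J/F_S = (L_J/L_S)/(d_J/d_S)² = 19.36 / (0.210)² = 439.0.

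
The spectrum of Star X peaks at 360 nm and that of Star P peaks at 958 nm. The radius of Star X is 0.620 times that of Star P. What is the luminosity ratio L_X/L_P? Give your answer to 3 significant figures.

19.3

Wien's law gives T ∝ 1/λ_max, so T_X/T_P = λ_P/λ_X = 958/360 = 2.661.
Then L ∝ R²T⁴ gives L_X/L_P = (0.620)² × (2.661)⁴ = 0.3844 × 50.15 = 19.28.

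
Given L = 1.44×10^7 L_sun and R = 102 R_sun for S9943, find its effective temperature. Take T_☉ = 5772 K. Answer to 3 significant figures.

3.52×10^4 K

T/T_☉ = (L/L_☉)^(1/4) / (R/R_☉)^(1/2)
T = 5772 × (1.44×10^7)^(1/4) / √(102) = 5772 × 61.60 / 10.10 = 3.521×10^4 K.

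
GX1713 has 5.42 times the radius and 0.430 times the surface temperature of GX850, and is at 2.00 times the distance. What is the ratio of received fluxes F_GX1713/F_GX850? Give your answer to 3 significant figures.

L_GX1713/L_GX850 = (R_GX1713/R_GX850)²(T_GX1713/T_GX850)⁴ = (5.42)² × (0.430)⁴ = 1.004.
F_GX1713/F_GX850 = (L_GX1713/L_GX850)/(d_GX1713/d_GX850)² = 1.004 / (2.00)² = 0.2511.

0.251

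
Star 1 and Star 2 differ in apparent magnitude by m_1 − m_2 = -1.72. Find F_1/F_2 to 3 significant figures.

F_1/F_2 = 10^(−(m_1 − m_2)/2.5) = 10^(1.72/2.5) = 10^0.688 = 4.875.

4.88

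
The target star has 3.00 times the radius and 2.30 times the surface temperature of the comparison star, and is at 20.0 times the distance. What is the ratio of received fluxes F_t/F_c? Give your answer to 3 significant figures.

L_t/L_c = (R_t/R_c)²(T_t/T_c)⁴ = (3.00)² × (2.30)⁴ = 251.9.
F_t/F_c = (L_t/L_c)/(d_t/d_c)² = 251.9 / (20.0)² = 0.6296.

0.630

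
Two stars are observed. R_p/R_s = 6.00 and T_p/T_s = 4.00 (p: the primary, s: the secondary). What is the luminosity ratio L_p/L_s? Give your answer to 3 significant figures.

9.22×10^3

From the Stefan–Boltzmann law, L ∝ R²T⁴, so
L_p/L_s = (R_p/R_s)² (T_p/T_s)⁴ = (6.00)² × (4.00)⁴ = 36.00 × 256.0 = 9216.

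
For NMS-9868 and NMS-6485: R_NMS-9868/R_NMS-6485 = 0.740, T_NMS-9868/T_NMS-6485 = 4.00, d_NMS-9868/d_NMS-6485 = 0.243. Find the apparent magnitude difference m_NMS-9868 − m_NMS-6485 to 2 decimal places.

-8.44

L_NMS-9868/L_NMS-6485 = (0.740)²(4.00)⁴ = 140.2.
F_NMS-9868/F_NMS-6485 = (L_NMS-9868/L_NMS-6485)/(d_NMS-9868/d_NMS-6485)² = 140.2/0.05905 = 2374.
m_NMS-9868 − m_NMS-6485 = −2.5 log₁₀(2374) = -8.44.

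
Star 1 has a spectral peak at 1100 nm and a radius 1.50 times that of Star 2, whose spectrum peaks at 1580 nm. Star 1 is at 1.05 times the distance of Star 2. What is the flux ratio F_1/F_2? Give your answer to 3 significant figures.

Wien's law: T_1/T_2 = λ_2/λ_1 = 1580/1100 = 1.436.
L_1/L_2 = (R_1/R_2)²(T_1/T_2)⁴ = (1.50)²(1.436)⁴ = 9.577.
F_1/F_2 = (L_1/L_2)/(d_1/d_2)² = 9.577/(1.05)² = 8.687.

8.69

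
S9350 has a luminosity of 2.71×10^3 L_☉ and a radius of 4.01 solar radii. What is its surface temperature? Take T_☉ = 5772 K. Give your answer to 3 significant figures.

2.08×10^4 K

T/T_☉ = (L/L_☉)^(1/4) / (R/R_☉)^(1/2)
T = 5772 × (2.71×10^3)^(1/4) / √(4.01) = 5772 × 7.215 / 2.002 = 2.080×10^4 K.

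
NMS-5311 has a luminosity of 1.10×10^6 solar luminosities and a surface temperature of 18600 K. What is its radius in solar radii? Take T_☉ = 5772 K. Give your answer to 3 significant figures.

R/R_☉ = √(L/L_☉) / (T/T_☉)² = √(1.10×10^6) / (3.222)²
       = 1049 / 10.38 = 101.0.

101 solar radii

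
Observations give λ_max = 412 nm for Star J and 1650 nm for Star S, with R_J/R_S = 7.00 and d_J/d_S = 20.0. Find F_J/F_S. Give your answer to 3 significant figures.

31.5

Wien's law: T_J/T_S = λ_S/λ_J = 1650/412 = 4.005.
L_J/L_S = (R_J/R_S)²(T_J/T_S)⁴ = (7.00)²(4.005)⁴ = 1.261×10^4.
F_J/F_S = (L_J/L_S)/(d_J/d_S)² = 1.261×10^4/(20.0)² = 31.51.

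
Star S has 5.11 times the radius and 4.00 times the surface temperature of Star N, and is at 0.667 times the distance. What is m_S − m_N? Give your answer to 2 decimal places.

L_S/L_N = (5.11)²(4.00)⁴ = 6685.
F_S/F_N = (L_S/L_N)/(d_S/d_N)² = 6685/0.4449 = 1.503×10^4.
m_S − m_N = −2.5 log₁₀(1.503×10^4) = -10.44.

-10.44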